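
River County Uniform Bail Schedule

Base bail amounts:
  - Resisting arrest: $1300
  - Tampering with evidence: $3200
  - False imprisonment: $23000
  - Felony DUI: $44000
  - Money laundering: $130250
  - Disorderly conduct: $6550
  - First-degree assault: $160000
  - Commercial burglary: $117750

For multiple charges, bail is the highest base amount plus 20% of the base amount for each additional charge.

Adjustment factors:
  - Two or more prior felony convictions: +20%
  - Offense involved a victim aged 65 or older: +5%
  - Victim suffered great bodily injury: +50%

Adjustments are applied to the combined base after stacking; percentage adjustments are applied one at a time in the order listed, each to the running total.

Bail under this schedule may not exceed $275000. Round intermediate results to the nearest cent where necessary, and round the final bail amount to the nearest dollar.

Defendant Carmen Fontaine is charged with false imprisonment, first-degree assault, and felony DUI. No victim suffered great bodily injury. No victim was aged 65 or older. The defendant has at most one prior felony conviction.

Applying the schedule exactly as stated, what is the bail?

Base amounts from the schedule: false imprisonment $23000; first-degree assault $160000; felony DUI $44000.
Stacking rule: highest base plus 20% of each additional charge. Highest is first-degree assault at $160000. Additional: $23000 × 20% = $4600; $44000 × 20% = $8800. Combined base = $160000 + $13400 = $173400.
No adjustment factors apply to this defendant.
$173400 is within the $275000 maximum.

$173400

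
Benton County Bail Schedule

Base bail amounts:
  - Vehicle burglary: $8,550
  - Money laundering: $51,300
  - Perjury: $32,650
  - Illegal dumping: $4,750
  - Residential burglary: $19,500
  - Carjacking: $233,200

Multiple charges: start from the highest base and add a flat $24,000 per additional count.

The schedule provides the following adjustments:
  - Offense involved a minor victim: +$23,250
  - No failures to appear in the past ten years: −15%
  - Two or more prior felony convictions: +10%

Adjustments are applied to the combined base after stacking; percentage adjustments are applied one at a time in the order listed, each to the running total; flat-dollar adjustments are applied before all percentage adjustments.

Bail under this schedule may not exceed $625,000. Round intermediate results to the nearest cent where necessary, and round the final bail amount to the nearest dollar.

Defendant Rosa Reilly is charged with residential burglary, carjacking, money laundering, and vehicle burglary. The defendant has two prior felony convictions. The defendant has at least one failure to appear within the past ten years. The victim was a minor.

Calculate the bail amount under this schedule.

$361,295

Base amounts from the schedule: residential burglary $19,500; carjacking $233,200; money laundering $51,300; vehicle burglary $8,550.
Stacking rule: highest base plus $24,000 per additional charge. Highest is carjacking at $233,200; 3 additional charges → +$72,000. Combined base = $305,200.
Offense involved a minor victim (+$23,250 flat): $305,200 + $23,250 = $328,450.
Two or more prior felony convictions (+10%): $328,450 × 1.1 = $361,295.
$361,295 is within the $625,000 maximum.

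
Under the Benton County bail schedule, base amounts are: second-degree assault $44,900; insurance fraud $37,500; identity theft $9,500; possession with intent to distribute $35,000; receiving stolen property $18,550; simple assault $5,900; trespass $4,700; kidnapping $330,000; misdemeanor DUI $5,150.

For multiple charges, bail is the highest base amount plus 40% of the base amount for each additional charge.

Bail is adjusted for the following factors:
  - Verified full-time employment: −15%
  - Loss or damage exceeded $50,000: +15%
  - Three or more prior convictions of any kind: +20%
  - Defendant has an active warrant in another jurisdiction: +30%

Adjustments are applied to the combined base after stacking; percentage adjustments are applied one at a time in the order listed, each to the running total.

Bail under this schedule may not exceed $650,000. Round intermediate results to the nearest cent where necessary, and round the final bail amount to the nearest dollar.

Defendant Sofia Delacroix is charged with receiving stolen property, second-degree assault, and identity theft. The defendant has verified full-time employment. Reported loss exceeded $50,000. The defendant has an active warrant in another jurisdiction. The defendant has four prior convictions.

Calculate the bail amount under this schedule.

$85,577

Base amounts from the schedule: receiving stolen property $18,550; second-degree assault $44,900; identity theft $9,500.
Stacking rule: highest base plus 40% of each additional charge. Highest is second-degree assault at $44,900. Additional: $18,550 × 40% = $7,420; $9,500 × 40% = $3,800. Combined base = $44,900 + $11,220 = $56,120.
Verified full-time employment (−15%): $56,120 × 0.85 = $47,702.
Loss or damage exceeded $50,000 (+15%): $47,702 × 1.15 = $54,857.30.
Three or more prior convictions of any kind (+20%): $54,857.30 × 1.2 = $65,828.76.
Defendant has an active warrant in another jurisdiction (+30%): $65,828.76 × 1.3 = $85,577.39.
$85,577.39 is within the $650,000 maximum.
Rounded to the nearest dollar: $85,577.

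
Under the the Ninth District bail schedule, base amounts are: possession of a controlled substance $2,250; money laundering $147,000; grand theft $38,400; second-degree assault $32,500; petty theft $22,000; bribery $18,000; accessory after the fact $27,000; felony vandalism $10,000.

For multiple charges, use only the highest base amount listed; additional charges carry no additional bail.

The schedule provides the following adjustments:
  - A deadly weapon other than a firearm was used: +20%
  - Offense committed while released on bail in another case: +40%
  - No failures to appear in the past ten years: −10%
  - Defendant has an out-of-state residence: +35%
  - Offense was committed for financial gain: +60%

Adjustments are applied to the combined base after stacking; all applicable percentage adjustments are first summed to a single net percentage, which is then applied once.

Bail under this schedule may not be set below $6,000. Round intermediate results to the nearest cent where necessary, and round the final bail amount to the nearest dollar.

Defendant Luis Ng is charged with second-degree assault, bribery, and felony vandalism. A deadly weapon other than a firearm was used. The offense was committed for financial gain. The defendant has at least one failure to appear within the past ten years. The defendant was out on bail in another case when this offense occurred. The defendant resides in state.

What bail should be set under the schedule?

Base amounts from the schedule: second-degree assault $32,500; bribery $18,000; felony vandalism $10,000.
Stacking rule: use the highest base only. Highest is second-degree assault at $32,500. Combined base = $32,500.
Net percentage adjustment: +20% +40% +60% = +120%. $32,500 × 2.2 = $71,500.
$71,500 is at or above the $6,000 minimum.

$71,500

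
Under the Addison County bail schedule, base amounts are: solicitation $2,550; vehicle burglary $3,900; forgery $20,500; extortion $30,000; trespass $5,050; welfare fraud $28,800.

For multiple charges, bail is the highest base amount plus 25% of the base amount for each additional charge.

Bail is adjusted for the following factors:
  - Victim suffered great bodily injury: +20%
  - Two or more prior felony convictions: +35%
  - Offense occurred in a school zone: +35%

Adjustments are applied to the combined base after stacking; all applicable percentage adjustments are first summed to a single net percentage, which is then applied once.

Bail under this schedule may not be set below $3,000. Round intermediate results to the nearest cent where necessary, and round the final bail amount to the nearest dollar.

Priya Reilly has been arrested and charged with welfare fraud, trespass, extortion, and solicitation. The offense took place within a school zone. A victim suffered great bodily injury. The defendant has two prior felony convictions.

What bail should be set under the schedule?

$74,290

Base amounts from the schedule: welfare fraud $28,800; trespass $5,050; extortion $30,000; solicitation $2,550.
Stacking rule: highest base plus 25% of each additional charge. Highest is extortion at $30,000. Additional: $28,800 × 25% = $7,200; $5,050 × 25% = $1,262.50; $2,550 × 25% = $637.50. Combined base = $30,000 + $9,100 = $39,100.
Net percentage adjustment: +20% +35% +35% = +90%. $39,100 × 1.9 = $74,290.
$74,290 is at or above the $3,000 minimum.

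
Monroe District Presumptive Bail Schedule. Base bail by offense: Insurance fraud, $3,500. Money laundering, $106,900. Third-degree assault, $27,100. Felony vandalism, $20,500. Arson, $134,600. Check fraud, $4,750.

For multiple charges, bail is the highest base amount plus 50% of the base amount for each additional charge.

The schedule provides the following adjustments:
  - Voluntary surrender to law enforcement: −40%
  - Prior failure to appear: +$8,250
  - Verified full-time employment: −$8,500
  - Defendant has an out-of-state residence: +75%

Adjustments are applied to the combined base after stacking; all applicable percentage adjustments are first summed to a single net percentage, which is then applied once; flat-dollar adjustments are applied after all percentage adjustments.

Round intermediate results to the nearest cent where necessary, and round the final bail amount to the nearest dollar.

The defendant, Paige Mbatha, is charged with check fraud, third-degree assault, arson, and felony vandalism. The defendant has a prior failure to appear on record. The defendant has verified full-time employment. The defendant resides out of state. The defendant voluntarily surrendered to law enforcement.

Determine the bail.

$216,796

Base amounts from the schedule: check fraud $4,750; third-degree assault $27,100; arson $134,600; felony vandalism $20,500.
Stacking rule: highest base plus 50% of each additional charge. Highest is arson at $134,600. Additional: $4,750 × 50% = $2,375; $27,100 × 50% = $13,550; $20,500 × 50% = $10,250. Combined base = $134,600 + $26,175 = $160,775.
Net percentage adjustment: −40% +75% = +35%. $160,775 × 1.35 = $217,046.25.
Prior failure to appear (+$8,250 flat): $217,046.25 + $8,250 = $225,296.25.
Verified full-time employment (−$8,500 flat): $225,296.25 − $8,500 = $216,796.25.
Rounded to the nearest dollar: $216,796.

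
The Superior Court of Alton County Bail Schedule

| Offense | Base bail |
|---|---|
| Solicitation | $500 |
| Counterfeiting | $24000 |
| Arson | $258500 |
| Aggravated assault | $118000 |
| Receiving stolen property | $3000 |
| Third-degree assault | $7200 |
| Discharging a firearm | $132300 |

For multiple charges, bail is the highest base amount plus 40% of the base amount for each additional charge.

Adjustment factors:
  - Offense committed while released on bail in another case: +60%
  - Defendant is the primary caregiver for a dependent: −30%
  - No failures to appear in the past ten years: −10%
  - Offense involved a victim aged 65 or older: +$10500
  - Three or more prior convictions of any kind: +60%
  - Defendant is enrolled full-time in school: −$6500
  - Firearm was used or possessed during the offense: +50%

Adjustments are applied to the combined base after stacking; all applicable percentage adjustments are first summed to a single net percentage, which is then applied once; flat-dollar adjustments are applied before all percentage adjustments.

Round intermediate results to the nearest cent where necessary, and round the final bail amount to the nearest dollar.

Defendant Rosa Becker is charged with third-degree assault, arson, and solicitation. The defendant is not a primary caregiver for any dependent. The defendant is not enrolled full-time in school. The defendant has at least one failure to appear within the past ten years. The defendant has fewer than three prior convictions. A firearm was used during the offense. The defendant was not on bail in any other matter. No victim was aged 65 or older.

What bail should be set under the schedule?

$392370

Base amounts from the schedule: third-degree assault $7200; arson $258500; solicitation $500.
Stacking rule: highest base plus 40% of each additional charge. Highest is arson at $258500. Additional: $7200 × 40% = $2880; $500 × 40% = $200. Combined base = $258500 + $3080 = $261580.
Firearm was used or possessed during the offense (+50%): $261580 × 1.5 = $392370.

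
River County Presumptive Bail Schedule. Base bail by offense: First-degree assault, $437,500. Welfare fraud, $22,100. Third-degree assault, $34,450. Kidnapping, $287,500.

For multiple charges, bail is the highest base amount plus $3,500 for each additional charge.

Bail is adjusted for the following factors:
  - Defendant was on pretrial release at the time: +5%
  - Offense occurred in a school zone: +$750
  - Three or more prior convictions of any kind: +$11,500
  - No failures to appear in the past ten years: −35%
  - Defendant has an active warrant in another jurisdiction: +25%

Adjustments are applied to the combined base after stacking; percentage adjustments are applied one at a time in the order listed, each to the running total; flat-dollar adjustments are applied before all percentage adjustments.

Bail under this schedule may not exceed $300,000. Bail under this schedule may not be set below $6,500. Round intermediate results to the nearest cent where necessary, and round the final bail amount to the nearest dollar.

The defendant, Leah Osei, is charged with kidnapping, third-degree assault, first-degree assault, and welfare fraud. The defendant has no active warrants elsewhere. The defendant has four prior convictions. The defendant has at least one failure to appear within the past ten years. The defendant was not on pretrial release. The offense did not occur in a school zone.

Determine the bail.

$300,000

Base amounts from the schedule: kidnapping $287,500; third-degree assault $34,450; first-degree assault $437,500; welfare fraud $22,100.
Stacking rule: highest base plus $3,500 per additional charge. Highest is first-degree assault at $437,500; 3 additional charges → +$10,500. Combined base = $448,000.
Three or more prior convictions of any kind (+$11,500 flat): $448,000 + $11,500 = $459,500.
Result $459,500 exceeds the maximum of $300,000; bail is capped at $300,000.
$300,000 is at or above the $6,500 minimum.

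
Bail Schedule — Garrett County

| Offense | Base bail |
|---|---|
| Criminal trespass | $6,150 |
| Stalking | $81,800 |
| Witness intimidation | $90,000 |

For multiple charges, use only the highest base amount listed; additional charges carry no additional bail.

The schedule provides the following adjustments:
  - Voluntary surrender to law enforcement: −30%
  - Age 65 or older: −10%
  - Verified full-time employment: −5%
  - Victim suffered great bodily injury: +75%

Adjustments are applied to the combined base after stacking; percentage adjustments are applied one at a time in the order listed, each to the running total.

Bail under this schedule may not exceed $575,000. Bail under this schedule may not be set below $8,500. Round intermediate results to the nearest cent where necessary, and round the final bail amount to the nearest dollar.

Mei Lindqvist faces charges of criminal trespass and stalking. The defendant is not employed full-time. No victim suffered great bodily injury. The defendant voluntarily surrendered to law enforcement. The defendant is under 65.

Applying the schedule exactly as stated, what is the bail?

Base amounts from the schedule: criminal trespass $6,150; stalking $81,800.
Stacking rule: use the highest base only. Highest is stalking at $81,800. Combined base = $81,800.
Voluntary surrender to law enforcement (−30%): $81,800 × 0.7 = $57,260.
$57,260 is within the $575,000 maximum.
$57,260 is at or above the $8,500 minimum.

$57,260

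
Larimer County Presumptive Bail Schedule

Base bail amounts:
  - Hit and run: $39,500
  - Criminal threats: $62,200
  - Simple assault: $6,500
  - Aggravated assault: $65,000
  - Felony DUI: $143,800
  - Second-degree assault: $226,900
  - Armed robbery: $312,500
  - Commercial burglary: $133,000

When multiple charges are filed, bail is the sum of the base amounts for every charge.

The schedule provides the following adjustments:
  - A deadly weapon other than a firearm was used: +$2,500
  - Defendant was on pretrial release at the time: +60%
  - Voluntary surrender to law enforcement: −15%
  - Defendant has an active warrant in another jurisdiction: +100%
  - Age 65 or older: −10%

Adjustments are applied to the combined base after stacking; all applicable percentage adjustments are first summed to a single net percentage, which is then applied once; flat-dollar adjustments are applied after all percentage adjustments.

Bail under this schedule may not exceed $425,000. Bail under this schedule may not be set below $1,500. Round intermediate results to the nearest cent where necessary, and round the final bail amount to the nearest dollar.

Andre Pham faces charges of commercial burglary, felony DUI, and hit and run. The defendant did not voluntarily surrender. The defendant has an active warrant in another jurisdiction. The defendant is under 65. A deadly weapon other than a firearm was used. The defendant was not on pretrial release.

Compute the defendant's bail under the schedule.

Base amounts from the schedule: commercial burglary $133,000; felony DUI $143,800; hit and run $39,500.
Stacking rule: sum of all bases. $133,000 + $143,800 + $39,500 = $316,300.
Defendant has an active warrant in another jurisdiction (+100%): $316,300 × 2 = $632,600.
A deadly weapon other than a firearm was used (+$2,500 flat): $632,600 + $2,500 = $635,100.
Result $635,100 exceeds the maximum of $425,000; bail is capped at $425,000.
$425,000 is at or above the $1,500 minimum.

$425,000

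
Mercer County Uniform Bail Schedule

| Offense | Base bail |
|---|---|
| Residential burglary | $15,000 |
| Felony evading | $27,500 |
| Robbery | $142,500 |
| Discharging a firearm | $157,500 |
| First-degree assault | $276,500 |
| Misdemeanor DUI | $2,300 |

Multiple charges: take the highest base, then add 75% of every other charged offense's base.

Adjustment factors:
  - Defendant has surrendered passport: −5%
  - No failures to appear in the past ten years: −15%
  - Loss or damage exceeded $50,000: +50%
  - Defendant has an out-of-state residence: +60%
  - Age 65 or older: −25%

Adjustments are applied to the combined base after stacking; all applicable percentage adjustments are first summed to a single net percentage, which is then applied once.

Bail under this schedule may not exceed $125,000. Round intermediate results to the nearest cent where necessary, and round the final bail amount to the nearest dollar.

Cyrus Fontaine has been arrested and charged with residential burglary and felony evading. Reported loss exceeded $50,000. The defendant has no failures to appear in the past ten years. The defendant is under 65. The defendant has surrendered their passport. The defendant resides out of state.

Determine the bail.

Base amounts from the schedule: residential burglary $15,000; felony evading $27,500.
Stacking rule: highest base plus 75% of each additional charge. Highest is felony evading at $27,500. Additional: $15,000 × 75% = $11,250. Combined base = $27,500 + $11,250 = $38,750.
Net percentage adjustment: −5% −15% +50% +60% = +90%. $38,750 × 1.9 = $73,625.
$73,625 is within the $125,000 maximum.

$73,625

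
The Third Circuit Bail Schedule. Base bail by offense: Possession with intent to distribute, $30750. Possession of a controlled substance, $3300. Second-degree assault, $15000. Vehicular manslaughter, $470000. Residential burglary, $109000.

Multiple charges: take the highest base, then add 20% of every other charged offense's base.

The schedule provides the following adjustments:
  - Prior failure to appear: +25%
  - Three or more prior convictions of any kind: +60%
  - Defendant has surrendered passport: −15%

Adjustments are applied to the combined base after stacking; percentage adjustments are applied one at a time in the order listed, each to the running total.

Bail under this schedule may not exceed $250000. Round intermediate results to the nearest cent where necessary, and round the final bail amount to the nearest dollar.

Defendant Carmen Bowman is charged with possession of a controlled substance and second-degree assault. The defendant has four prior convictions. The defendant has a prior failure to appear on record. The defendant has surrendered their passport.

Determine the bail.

$26622

Base amounts from the schedule: possession of a controlled substance $3300; second-degree assault $15000.
Stacking rule: highest base plus 20% of each additional charge. Highest is second-degree assault at $15000. Additional: $3300 × 20% = $660. Combined base = $15000 + $660 = $15660.
Prior failure to appear (+25%): $15660 × 1.25 = $19575.
Three or more prior convictions of any kind (+60%): $19575 × 1.6 = $31320.
Defendant has surrendered passport (−15%): $31320 × 0.85 = $26622.
$26622 is within the $250000 maximum.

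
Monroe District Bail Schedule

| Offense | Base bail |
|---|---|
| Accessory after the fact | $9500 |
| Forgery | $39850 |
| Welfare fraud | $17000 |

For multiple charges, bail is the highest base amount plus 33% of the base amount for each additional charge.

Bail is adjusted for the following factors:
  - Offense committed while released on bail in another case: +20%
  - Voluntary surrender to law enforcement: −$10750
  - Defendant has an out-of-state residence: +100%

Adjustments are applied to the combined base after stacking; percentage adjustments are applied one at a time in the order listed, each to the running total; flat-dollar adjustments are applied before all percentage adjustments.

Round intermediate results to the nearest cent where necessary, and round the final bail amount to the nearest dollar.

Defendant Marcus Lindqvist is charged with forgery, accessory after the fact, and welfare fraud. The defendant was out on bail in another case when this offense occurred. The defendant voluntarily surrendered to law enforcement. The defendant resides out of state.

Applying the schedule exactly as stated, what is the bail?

Base amounts from the schedule: forgery $39850; accessory after the fact $9500; welfare fraud $17000.
Stacking rule: highest base plus 33% of each additional charge. Highest is forgery at $39850. Additional: $9500 × 33% = $3135; $17000 × 33% = $5610. Combined base = $39850 + $8745 = $48595.
Voluntary surrender to law enforcement (−$10750 flat): $48595 − $10750 = $37845.
Offense committed while released on bail in another case (+20%): $37845 × 1.2 = $45414.
Defendant has an out-of-state residence (+100%): $45414 × 2 = $90828.

$90828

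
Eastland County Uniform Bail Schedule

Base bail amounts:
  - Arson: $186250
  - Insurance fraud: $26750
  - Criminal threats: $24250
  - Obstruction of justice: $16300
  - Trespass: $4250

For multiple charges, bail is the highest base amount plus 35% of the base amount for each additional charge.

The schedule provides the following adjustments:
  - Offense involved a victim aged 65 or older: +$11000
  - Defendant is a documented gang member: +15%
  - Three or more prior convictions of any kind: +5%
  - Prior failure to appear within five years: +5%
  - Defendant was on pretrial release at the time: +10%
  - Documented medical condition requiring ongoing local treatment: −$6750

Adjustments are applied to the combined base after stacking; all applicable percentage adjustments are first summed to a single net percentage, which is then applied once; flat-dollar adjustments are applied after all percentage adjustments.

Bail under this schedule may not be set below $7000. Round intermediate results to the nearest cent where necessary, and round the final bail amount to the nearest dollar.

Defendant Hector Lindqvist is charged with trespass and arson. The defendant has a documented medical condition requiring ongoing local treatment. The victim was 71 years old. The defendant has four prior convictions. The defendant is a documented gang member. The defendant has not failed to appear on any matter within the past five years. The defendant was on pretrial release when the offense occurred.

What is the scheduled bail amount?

Base amounts from the schedule: trespass $4250; arson $186250.
Stacking rule: highest base plus 35% of each additional charge. Highest is arson at $186250. Additional: $4250 × 35% = $1487.50. Combined base = $186250 + $1487.50 = $187737.50.
Net percentage adjustment: +15% +5% +10% = +30%. $187737.50 × 1.3 = $244058.75.
Offense involved a victim aged 65 or older (+$11000 flat): $244058.75 + $11000 = $255058.75.
Documented medical condition requiring ongoing local treatment (−$6750 flat): $255058.75 − $6750 = $248308.75.
$248308.75 is at or above the $7000 minimum.
Rounded to the nearest dollar: $248309.

$248309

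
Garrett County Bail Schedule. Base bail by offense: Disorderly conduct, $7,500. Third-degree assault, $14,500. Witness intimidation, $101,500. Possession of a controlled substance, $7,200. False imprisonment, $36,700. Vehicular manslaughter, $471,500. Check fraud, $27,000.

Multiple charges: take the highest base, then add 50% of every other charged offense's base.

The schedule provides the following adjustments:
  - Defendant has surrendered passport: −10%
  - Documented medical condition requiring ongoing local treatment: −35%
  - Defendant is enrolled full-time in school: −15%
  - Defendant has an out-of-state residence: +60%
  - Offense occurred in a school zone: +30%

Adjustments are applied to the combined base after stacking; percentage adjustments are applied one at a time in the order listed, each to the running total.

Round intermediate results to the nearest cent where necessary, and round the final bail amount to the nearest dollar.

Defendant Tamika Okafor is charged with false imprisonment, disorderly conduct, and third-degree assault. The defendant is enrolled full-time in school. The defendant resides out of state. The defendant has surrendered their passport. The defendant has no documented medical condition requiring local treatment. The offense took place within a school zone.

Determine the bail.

Base amounts from the schedule: false imprisonment $36,700; disorderly conduct $7,500; third-degree assault $14,500.
Stacking rule: highest base plus 50% of each additional charge. Highest is false imprisonment at $36,700. Additional: $7,500 × 50% = $3,750; $14,500 × 50% = $7,250. Combined base = $36,700 + $11,000 = $47,700.
Defendant has surrendered passport (−10%): $47,700 × 0.9 = $42,930.
Defendant is enrolled full-time in school (−15%): $42,930 × 0.85 = $36,490.50.
Defendant has an out-of-state residence (+60%): $36,490.50 × 1.6 = $58,384.80.
Offense occurred in a school zone (+30%): $58,384.80 × 1.3 = $75,900.24.
Rounded to the nearest dollar: $75,900.

$75,900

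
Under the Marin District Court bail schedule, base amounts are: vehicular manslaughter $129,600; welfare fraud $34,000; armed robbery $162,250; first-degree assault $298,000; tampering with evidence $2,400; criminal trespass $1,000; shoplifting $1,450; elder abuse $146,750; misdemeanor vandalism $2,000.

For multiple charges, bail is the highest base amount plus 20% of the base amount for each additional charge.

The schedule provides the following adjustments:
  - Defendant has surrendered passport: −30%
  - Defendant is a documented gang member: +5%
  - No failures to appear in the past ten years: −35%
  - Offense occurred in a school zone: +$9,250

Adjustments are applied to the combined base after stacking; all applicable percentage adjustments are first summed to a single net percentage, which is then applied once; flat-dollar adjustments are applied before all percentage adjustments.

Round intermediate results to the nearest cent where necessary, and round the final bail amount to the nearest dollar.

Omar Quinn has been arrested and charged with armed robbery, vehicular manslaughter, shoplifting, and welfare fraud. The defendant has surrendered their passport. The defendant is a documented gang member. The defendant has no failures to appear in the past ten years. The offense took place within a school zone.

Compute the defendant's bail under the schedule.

$81,804

Base amounts from the schedule: armed robbery $162,250; vehicular manslaughter $129,600; shoplifting $1,450; welfare fraud $34,000.
Stacking rule: highest base plus 20% of each additional charge. Highest is armed robbery at $162,250. Additional: $129,600 × 20% = $25,920; $1,450 × 20% = $290; $34,000 × 20% = $6,800. Combined base = $162,250 + $33,010 = $195,260.
Offense occurred in a school zone (+$9,250 flat): $195,260 + $9,250 = $204,510.
Net percentage adjustment: −30% +5% −35% = −60%. $204,510 × 0.4 = $81,804.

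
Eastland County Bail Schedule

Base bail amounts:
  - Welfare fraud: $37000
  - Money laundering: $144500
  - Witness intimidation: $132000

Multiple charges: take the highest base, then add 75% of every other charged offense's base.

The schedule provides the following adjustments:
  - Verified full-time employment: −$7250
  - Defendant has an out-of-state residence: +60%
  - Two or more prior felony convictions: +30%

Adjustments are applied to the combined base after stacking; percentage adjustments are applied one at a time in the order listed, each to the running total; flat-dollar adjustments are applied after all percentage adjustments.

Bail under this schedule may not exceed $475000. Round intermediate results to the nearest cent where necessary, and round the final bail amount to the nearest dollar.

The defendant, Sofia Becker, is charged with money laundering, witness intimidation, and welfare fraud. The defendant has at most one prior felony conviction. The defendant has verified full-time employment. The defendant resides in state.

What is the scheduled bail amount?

Base amounts from the schedule: money laundering $144500; witness intimidation $132000; welfare fraud $37000.
Stacking rule: highest base plus 75% of each additional charge. Highest is money laundering at $144500. Additional: $132000 × 75% = $99000; $37000 × 75% = $27750. Combined base = $144500 + $126750 = $271250.
Verified full-time employment (−$7250 flat): $271250 − $7250 = $264000.
$264000 is within the $475000 maximum.

$264000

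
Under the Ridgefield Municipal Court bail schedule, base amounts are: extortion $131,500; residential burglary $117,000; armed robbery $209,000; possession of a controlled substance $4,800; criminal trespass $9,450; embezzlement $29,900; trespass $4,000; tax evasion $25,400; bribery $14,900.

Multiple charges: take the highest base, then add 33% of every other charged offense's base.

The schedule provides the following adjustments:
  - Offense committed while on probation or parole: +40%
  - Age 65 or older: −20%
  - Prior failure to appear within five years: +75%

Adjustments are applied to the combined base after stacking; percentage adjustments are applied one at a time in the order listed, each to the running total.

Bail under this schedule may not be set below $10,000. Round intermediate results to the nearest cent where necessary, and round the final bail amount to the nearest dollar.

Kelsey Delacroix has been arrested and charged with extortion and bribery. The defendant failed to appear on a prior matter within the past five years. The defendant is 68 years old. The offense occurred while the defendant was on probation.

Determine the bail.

Base amounts from the schedule: extortion $131,500; bribery $14,900.
Stacking rule: highest base plus 33% of each additional charge. Highest is extortion at $131,500. Additional: $14,900 × 33% = $4,917. Combined base = $131,500 + $4,917 = $136,417.
Offense committed while on probation or parole (+40%): $136,417 × 1.4 = $190,983.80.
Age 65 or older (−20%): $190,983.80 × 0.8 = $152,787.04.
Prior failure to appear within five years (+75%): $152,787.04 × 1.75 = $267,377.32.
$267,377.32 is at or above the $10,000 minimum.
Rounded to the nearest dollar: $267,377.

$267,377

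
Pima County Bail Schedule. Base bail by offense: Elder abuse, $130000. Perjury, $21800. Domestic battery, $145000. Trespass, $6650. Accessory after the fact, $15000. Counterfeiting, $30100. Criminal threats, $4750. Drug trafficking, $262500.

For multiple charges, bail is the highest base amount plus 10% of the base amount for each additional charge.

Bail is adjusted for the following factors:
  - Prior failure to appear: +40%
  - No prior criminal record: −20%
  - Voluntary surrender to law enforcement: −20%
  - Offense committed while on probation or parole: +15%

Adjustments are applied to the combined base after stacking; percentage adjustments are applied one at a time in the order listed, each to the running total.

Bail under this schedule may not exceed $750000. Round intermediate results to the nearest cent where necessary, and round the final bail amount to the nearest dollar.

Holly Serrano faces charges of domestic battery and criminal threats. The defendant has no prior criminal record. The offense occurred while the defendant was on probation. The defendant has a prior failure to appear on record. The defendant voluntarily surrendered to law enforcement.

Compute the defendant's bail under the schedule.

$149897

Base amounts from the schedule: domestic battery $145000; criminal threats $4750.
Stacking rule: highest base plus 10% of each additional charge. Highest is domestic battery at $145000. Additional: $4750 × 10% = $475. Combined base = $145000 + $475 = $145475.
Prior failure to appear (+40%): $145475 × 1.4 = $203665.
No prior criminal record (−20%): $203665 × 0.8 = $162932.
Voluntary surrender to law enforcement (−20%): $162932 × 0.8 = $130345.60.
Offense committed while on probation or parole (+15%): $130345.60 × 1.15 = $149897.44.
$149897.44 is within the $750000 maximum.
Rounded to the nearest dollar: $149897.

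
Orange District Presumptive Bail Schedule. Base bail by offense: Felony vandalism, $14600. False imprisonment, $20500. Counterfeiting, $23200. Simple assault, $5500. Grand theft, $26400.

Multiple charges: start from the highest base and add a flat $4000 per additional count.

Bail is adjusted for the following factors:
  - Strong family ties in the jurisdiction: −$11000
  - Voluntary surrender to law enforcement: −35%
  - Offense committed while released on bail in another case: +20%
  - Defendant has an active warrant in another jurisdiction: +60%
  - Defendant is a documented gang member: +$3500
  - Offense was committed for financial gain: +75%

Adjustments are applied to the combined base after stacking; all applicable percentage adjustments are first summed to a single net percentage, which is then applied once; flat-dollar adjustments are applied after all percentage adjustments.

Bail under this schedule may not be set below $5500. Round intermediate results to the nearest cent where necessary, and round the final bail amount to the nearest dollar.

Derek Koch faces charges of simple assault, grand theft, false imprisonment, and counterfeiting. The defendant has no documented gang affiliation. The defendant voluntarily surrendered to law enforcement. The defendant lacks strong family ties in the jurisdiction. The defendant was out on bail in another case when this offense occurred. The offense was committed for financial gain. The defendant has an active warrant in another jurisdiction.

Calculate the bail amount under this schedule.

$84480

Base amounts from the schedule: simple assault $5500; grand theft $26400; false imprisonment $20500; counterfeiting $23200.
Stacking rule: highest base plus $4000 per additional charge. Highest is grand theft at $26400; 3 additional charges → +$12000. Combined base = $38400.
Net percentage adjustment: −35% +20% +60% +75% = +120%. $38400 × 2.2 = $84480.
$84480 is at or above the $5500 minimum.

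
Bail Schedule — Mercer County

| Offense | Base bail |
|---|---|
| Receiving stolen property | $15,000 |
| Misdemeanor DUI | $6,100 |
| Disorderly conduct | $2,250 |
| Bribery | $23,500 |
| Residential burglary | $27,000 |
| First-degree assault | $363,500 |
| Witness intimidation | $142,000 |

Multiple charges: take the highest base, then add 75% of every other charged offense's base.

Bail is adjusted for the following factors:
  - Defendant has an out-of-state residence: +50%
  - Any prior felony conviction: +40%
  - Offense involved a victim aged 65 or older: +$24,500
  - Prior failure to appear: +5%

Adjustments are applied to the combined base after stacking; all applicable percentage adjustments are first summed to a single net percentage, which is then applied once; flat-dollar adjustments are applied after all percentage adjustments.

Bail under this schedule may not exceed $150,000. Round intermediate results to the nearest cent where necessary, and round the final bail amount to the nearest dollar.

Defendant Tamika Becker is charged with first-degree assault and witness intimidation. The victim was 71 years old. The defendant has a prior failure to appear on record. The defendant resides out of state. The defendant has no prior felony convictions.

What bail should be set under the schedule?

Base amounts from the schedule: first-degree assault $363,500; witness intimidation $142,000.
Stacking rule: highest base plus 75% of each additional charge. Highest is first-degree assault at $363,500. Additional: $142,000 × 75% = $106,500. Combined base = $363,500 + $106,500 = $470,000.
Net percentage adjustment: +50% +5% = +55%. $470,000 × 1.55 = $728,500.
Offense involved a victim aged 65 or older (+$24,500 flat): $728,500 + $24,500 = $753,000.
Result $753,000 exceeds the maximum of $150,000; bail is capped at $150,000.

$150,000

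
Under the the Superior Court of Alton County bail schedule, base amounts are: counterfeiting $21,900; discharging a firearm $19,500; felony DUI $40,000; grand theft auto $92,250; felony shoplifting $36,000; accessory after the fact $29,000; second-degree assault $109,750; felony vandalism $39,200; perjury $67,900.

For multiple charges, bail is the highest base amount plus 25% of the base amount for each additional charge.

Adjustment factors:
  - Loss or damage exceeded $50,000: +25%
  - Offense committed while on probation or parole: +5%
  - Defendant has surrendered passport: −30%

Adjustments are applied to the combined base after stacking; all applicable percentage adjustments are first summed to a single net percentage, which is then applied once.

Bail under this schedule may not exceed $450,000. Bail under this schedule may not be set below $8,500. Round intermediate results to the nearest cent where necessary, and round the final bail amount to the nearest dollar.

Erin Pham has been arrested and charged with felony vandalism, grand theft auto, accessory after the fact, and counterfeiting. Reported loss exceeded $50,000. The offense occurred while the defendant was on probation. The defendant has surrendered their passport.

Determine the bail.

Base amounts from the schedule: felony vandalism $39,200; grand theft auto $92,250; accessory after the fact $29,000; counterfeiting $21,900.
Stacking rule: highest base plus 25% of each additional charge. Highest is grand theft auto at $92,250. Additional: $39,200 × 25% = $9,800; $29,000 × 25% = $7,250; $21,900 × 25% = $5,475. Combined base = $92,250 + $22,525 = $114,775.
Net percentage adjustment: +25% +5% −30% = +0%. $114,775 × 1 = $114,775.
$114,775 is within the $450,000 maximum.
$114,775 is at or above the $8,500 minimum.

$114,775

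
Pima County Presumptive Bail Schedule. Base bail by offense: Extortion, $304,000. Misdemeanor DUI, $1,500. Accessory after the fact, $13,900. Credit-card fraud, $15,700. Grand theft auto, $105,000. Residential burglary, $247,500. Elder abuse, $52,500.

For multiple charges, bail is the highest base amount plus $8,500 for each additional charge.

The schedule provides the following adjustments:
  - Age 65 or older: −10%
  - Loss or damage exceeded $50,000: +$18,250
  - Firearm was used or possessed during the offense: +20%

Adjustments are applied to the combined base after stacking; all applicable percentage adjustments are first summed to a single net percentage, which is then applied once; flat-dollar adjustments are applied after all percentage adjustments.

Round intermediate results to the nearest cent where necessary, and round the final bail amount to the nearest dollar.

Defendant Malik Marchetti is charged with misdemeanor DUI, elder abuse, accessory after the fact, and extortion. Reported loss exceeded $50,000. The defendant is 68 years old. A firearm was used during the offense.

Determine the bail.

$380,700

Base amounts from the schedule: misdemeanor DUI $1,500; elder abuse $52,500; accessory after the fact $13,900; extortion $304,000.
Stacking rule: highest base plus $8,500 per additional charge. Highest is extortion at $304,000; 3 additional charges → +$25,500. Combined base = $329,500.
Net percentage adjustment: −10% +20% = +10%. $329,500 × 1.1 = $362,450.
Loss or damage exceeded $50,000 (+$18,250 flat): $362,450 + $18,250 = $380,700.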